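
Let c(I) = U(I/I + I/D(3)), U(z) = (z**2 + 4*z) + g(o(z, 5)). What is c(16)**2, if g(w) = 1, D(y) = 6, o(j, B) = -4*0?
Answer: 68644/81 ≈ 847.46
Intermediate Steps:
o(j, B) = 0
U(z) = 1 + z**2 + 4*z (U(z) = (z**2 + 4*z) + 1 = 1 + z**2 + 4*z)
c(I) = 5 + (1 + I/6)**2 + 2*I/3 (c(I) = 1 + (I/I + I/6)**2 + 4*(I/I + I/6) = 1 + (1 + I*(1/6))**2 + 4*(1 + I*(1/6)) = 1 + (1 + I/6)**2 + 4*(1 + I/6) = 1 + (1 + I/6)**2 + (4 + 2*I/3) = 5 + (1 + I/6)**2 + 2*I/3)
c(16)**2 = (6 + 16 + (1/36)*16**2)**2 = (6 + 16 + (1/36)*256)**2 = (6 + 16 + 64/9)**2 = (262/9)**2 = 68644/81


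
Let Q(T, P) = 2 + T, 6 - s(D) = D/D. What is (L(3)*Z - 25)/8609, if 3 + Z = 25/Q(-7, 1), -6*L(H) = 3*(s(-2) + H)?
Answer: 7/8609 ≈ 0.00081310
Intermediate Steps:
s(D) = 5 (s(D) = 6 - D/D = 6 - 1*1 = 6 - 1 = 5)
L(H) = -5/2 - H/2 (L(H) = -(5 + H)/2 = -(15 + 3*H)/6 = -5/2 - H/2)
Z = -8 (Z = -3 + 25/(2 - 7) = -3 + 25/(-5) = -3 + 25*(-1/5) = -3 - 5 = -8)
(L(3)*Z - 25)/8609 = ((-5/2 - 1/2*3)*(-8) - 25)/8609 = ((-5/2 - 3/2)*(-8) - 25)*(1/8609) = (-4*(-8) - 25)*(1/8609) = (32 - 25)*(1/8609) = 7*(1/8609) = 7/8609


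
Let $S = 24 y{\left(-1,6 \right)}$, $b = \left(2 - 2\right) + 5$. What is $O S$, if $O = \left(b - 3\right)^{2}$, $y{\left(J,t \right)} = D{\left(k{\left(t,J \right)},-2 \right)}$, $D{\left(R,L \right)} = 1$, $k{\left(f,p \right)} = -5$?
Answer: $96$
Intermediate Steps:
$b = 5$ ($b = 0 + 5 = 5$)
$y{\left(J,t \right)} = 1$
$O = 4$ ($O = \left(5 - 3\right)^{2} = 2^{2} = 4$)
$S = 24$ ($S = 24 \cdot 1 = 24$)
$O S = 4 \cdot 24 = 96$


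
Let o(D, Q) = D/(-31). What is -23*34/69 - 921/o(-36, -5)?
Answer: -9653/12 ≈ -804.42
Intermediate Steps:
o(D, Q) = -D/31 (o(D, Q) = D*(-1/31) = -D/31)
-23*34/69 - 921/o(-36, -5) = -23*34/69 - 921/((-1/31*(-36))) = -782*1/69 - 921/36/31 = -34/3 - 921*31/36 = -34/3 - 9517/12 = -9653/12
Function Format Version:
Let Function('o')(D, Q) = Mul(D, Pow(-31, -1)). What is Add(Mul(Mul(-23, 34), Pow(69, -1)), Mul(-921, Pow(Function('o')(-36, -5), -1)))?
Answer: Rational(-9653, 12) ≈ -804.42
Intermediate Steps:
Function('o')(D, Q) = Mul(Rational(-1, 31), D) (Function('o')(D, Q) = Mul(D, Rational(-1, 31)) = Mul(Rational(-1, 31), D))
Add(Mul(Mul(-23, 34), Pow(69, -1)), Mul(-921, Pow(Function('o')(-36, -5), -1))) = Add(Mul(Mul(-23, 34), Pow(69, -1)), Mul(-921, Pow(Mul(Rational(-1, 31), -36), -1))) = Add(Mul(-782, Rational(1, 69)), Mul(-921, Pow(Rational(36, 31), -1))) = Add(Rational(-34, 3), Mul(-921, Rational(31, 36))) = Add(Rational(-34, 3), Rational(-9517, 12)) = Rational(-9653, 12)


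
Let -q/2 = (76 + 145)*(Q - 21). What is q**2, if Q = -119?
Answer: 3829134400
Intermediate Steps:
q = 61880 (q = -2*(76 + 145)*(-119 - 21) = -442*(-140) = -2*(-30940) = 61880)
q**2 = 61880**2 = 3829134400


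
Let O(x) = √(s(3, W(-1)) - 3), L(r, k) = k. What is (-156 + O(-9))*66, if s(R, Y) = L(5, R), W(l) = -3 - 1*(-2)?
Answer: -10296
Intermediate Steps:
W(l) = -1 (W(l) = -3 + 2 = -1)
s(R, Y) = R
O(x) = 0 (O(x) = √(3 - 3) = √0 = 0)
(-156 + O(-9))*66 = (-156 + 0)*66 = -156*66 = -10296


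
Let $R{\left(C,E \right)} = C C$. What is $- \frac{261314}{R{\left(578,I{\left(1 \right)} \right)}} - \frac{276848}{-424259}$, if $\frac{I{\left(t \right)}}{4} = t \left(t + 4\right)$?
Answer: $- \frac{835196777}{6442642898} \approx -0.12964$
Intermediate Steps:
$I{\left(t \right)} = 4 t \left(4 + t\right)$ ($I{\left(t \right)} = 4 t \left(t + 4\right) = 4 t \left(4 + t\right)$)
$R{\left(C,E \right)} = C^{2}$
$- \frac{261314}{R{\left(578,I{\left(1 \right)} \right)}} - \frac{276848}{-424259} = - \frac{261314}{578^{2}} - \frac{276848}{-424259} = - \frac{261314}{334084} - - \frac{25168}{38569} = \left(-261314\right) \frac{1}{334084} + \frac{25168}{38569} = - \frac{130657}{167042} + \frac{25168}{38569} = - \frac{835196777}{6442642898}$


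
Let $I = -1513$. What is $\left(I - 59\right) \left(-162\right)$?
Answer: $254664$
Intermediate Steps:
$\left(I - 59\right) \left(-162\right) = \left(-1513 - 59\right) \left(-162\right) = \left(-1572\right) \left(-162\right) = 254664$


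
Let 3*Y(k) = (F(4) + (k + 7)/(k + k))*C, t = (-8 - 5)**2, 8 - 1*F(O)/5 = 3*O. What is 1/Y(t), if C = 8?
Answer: -507/26336 ≈ -0.019251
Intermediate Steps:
F(O) = 40 - 15*O
t = 169 (t = (-13)**2 = 169)
Y(k) = -160/3 + 4*(7 + k)/(3*k) (Y(k) = (((40 - 15*4) + (k + 7)/(k + k))*8)/3 = (((40 - 60) + (7 + k)/((2*k)))*8)/3 = ((-20 + (7 + k)*(1/(2*k)))*8)/3 = ((-20 + (7 + k)/(2*k))*8)/3 = (-160 + 4*(7 + k)/k)/3 = -160/3 + 4*(7 + k)/(3*k))
1/Y(t) = 1/(-52 + (28/3)/169) = 1/(-52 + (28/3)*(1/169)) = 1/(-52 + 28/507) = 1/(-26336/507) = -507/26336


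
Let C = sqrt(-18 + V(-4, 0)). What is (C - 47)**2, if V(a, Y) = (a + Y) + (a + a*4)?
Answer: (47 - I*sqrt(42))**2 ≈ 2167.0 - 609.19*I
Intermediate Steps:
V(a, Y) = Y + 6*a (V(a, Y) = (Y + a) + (a + 4*a) = (Y + a) + 5*a = Y + 6*a)
C = I*sqrt(42) (C = sqrt(-18 + (0 + 6*(-4))) = sqrt(-18 + (0 - 24)) = sqrt(-18 - 24) = sqrt(-42) = I*sqrt(42) ≈ 6.4807*I)
(C - 47)**2 = (I*sqrt(42) - 47)**2 = (-47 + I*sqrt(42))**2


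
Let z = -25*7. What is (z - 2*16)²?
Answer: 42849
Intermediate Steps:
z = -175
(z - 2*16)² = (-175 - 2*16)² = (-175 - 32)² = (-207)² = 42849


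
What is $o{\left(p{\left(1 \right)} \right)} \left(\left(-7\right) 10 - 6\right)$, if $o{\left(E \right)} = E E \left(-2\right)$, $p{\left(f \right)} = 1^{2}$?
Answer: $152$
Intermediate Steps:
$p{\left(f \right)} = 1$
$o{\left(E \right)} = - 2 E^{2}$ ($o{\left(E \right)} = E^{2} \left(-2\right) = - 2 E^{2}$)
$o{\left(p{\left(1 \right)} \right)} \left(\left(-7\right) 10 - 6\right) = - 2 \cdot 1^{2} \left(\left(-7\right) 10 - 6\right) = \left(-2\right) 1 \left(-70 - 6\right) = \left(-2\right) \left(-76\right) = 152$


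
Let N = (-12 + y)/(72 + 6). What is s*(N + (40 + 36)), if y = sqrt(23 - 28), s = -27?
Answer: -26622/13 - 9*I*sqrt(5)/26 ≈ -2047.8 - 0.77402*I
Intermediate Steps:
y = I*sqrt(5) (y = sqrt(-5) = I*sqrt(5) ≈ 2.2361*I)
N = -2/13 + I*sqrt(5)/78 (N = (-12 + I*sqrt(5))/(72 + 6) = (-12 + I*sqrt(5))/78 = (-12 + I*sqrt(5))*(1/78) = -2/13 + I*sqrt(5)/78 ≈ -0.15385 + 0.028668*I)
s*(N + (40 + 36)) = -27*((-2/13 + I*sqrt(5)/78) + (40 + 36)) = -27*((-2/13 + I*sqrt(5)/78) + 76) = -27*(986/13 + I*sqrt(5)/78) = -26622/13 - 9*I*sqrt(5)/26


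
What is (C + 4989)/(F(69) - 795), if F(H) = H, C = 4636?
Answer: -875/66 ≈ -13.258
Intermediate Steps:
(C + 4989)/(F(69) - 795) = (4636 + 4989)/(69 - 795) = 9625/(-726) = 9625*(-1/726) = -875/66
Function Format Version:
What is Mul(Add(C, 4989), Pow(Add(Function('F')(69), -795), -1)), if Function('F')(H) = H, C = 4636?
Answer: Rational(-875, 66) ≈ -13.258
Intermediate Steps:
Mul(Add(C, 4989), Pow(Add(Function('F')(69), -795), -1)) = Mul(Add(4636, 4989), Pow(Add(69, -795), -1)) = Mul(9625, Pow(-726, -1)) = Mul(9625, Rational(-1, 726)) = Rational(-875, 66)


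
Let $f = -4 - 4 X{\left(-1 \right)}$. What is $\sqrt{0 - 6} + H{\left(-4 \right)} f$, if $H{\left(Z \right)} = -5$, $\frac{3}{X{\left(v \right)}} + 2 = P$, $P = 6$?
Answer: $35 + i \sqrt{6} \approx 35.0 + 2.4495 i$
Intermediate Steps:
$X{\left(v \right)} = \frac{3}{4}$ ($X{\left(v \right)} = \frac{3}{-2 + 6} = \frac{3}{4}$)
$f = -7$ ($f = -4 - 3 = -7$)
$\sqrt{0 - 6} + H{\left(-4 \right)} f = \sqrt{0 - 6} - -35 = \sqrt{-6} + 35 = i \sqrt{6} + 35 = 35 + i \sqrt{6}$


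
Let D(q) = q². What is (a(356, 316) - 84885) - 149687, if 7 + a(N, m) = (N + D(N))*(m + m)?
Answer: 80087565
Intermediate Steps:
a(N, m) = -7 + 2*m*(N + N²) (a(N, m) = -7 + (N + N²)*(m + m) = -7 + (N + N²)*(2*m) = -7 + 2*m*(N + N²))
(a(356, 316) - 84885) - 149687 = ((-7 + 2*356*316 + 2*316*356²) - 84885) - 149687 = ((-7 + 224992 + 2*316*126736) - 84885) - 149687 = ((-7 + 224992 + 80097152) - 84885) - 149687 = (80322137 - 84885) - 149687 = 80237252 - 149687 = 80087565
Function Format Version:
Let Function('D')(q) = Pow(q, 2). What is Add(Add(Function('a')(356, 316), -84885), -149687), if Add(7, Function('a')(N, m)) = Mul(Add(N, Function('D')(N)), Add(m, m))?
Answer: 80087565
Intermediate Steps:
Function('a')(N, m) = Add(-7, Mul(2, m, Add(N, Pow(N, 2)))) (Function('a')(N, m) = Add(-7, Mul(Add(N, Pow(N, 2)), Add(m, m))) = Add(-7, Mul(Add(N, Pow(N, 2)), Mul(2, m))) = Add(-7, Mul(2, m, Add(N, Pow(N, 2)))))
Add(Add(Function('a')(356, 316), -84885), -149687) = Add(Add(Add(-7, Mul(2, 356, 316), Mul(2, 316, Pow(356, 2))), -84885), -149687) = Add(Add(Add(-7, 224992, Mul(2, 316, 126736)), -84885), -149687) = Add(Add(Add(-7, 224992, 80097152), -84885), -149687) = Add(Add(80322137, -84885), -149687) = Add(80237252, -149687) = 80087565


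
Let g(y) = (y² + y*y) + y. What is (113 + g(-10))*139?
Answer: 42117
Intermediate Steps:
g(y) = y + 2*y² (g(y) = (y² + y²) + y = 2*y² + y = y + 2*y²)
(113 + g(-10))*139 = (113 - 10*(1 + 2*(-10)))*139 = (113 - 10*(1 - 20))*139 = (113 - 10*(-19))*139 = (113 + 190)*139 = 303*139 = 42117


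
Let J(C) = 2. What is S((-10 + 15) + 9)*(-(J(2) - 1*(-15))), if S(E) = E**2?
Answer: -3332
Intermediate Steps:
S((-10 + 15) + 9)*(-(J(2) - 1*(-15))) = ((-10 + 15) + 9)**2*(-(2 - 1*(-15))) = (5 + 9)**2*(-(2 + 15)) = 14**2*(-1*17) = 196*(-17) = -3332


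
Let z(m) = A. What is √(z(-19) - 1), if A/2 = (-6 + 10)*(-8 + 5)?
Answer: 5*I ≈ 5.0*I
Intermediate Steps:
A = -24 (A = 2*((-6 + 10)*(-8 + 5)) = 2*(4*(-3)) = 2*(-12) = -24)
z(m) = -24
√(z(-19) - 1) = √(-24 - 1) = √(-25) = 5*I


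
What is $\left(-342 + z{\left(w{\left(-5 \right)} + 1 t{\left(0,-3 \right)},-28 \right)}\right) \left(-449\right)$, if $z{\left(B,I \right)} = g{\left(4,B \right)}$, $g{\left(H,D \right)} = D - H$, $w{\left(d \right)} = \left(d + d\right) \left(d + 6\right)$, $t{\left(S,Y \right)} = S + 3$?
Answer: $158497$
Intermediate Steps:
$t{\left(S,Y \right)} = 3 + S$
$w{\left(d \right)} = 2 d \left(6 + d\right)$
$z{\left(B,I \right)} = -4 + B$ ($z{\left(B,I \right)} = B - 4 = -4 + B$)
$\left(-342 + z{\left(w{\left(-5 \right)} + 1 t{\left(0,-3 \right)},-28 \right)}\right) \left(-449\right) = \left(-342 - \left(4 - \left(3 + 0\right) + 10 \left(6 - 5\right)\right)\right) \left(-449\right) = \left(-342 + \left(-4 + \left(2 \left(-5\right) 1 + 1 \cdot 3\right)\right)\right) \left(-449\right) = \left(-342 + \left(-4 + \left(-10 + 3\right)\right)\right) \left(-449\right) = \left(-342 - 11\right) \left(-449\right) = \left(-353\right) \left(-449\right) = 158497$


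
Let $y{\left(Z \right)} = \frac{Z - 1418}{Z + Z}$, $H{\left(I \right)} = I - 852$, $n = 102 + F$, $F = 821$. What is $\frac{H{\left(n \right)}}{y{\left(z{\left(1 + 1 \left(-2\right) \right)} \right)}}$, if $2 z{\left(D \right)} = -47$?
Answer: $\frac{6674}{2883} \approx 2.3149$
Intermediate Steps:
$z{\left(D \right)} = - \frac{47}{2}$ ($z{\left(D \right)} = \frac{1}{2} \left(-47\right) = - \frac{47}{2}$)
$n = 923$ ($n = 102 + 821 = 923$)
$H{\left(I \right)} = -852 + I$ ($H{\left(I \right)} = I - 852 = -852 + I$)
$y{\left(Z \right)} = \frac{-1418 + Z}{2 Z}$
$\frac{H{\left(n \right)}}{y{\left(z{\left(1 + 1 \left(-2\right) \right)} \right)}} = \frac{-852 + 923}{\frac{1}{2} \frac{1}{- \frac{47}{2}} \left(-1418 - \frac{47}{2}\right)} = \frac{71}{\frac{1}{2} \left(- \frac{2}{47}\right) \left(- \frac{2883}{2}\right)} = \frac{71}{\frac{2883}{94}} = 71 \cdot \frac{94}{2883} = \frac{6674}{2883}$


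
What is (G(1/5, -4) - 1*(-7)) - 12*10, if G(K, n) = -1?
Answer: -114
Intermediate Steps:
(G(1/5, -4) - 1*(-7)) - 12*10 = (-1 - 1*(-7)) - 12*10 = (-1 + 7) - 120 = 6 - 120 = -114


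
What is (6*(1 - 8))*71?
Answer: -2982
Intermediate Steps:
(6*(1 - 8))*71 = (6*(-7))*71 = -42*71 = -2982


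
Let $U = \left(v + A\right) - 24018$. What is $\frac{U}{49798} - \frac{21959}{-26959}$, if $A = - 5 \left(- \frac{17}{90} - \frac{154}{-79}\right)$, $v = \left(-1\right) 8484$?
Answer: $\frac{308653006805}{1909041089004} \approx 0.16168$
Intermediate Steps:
$v = -8484$
$A = - \frac{12517}{1422}$ ($A = - 5 \left(\left(-17\right) \frac{1}{90} - - \frac{154}{79}\right) = - 5 \left(- \frac{17}{90} + \frac{154}{79}\right) = \left(-5\right) \frac{12517}{7110} = - \frac{12517}{1422} \approx -8.8024$)
$U = - \frac{46230361}{1422}$ ($U = \left(-8484 - \frac{12517}{1422}\right) - 24018 = - \frac{12076765}{1422} - 24018 = - \frac{46230361}{1422} \approx -32511.0$)
$\frac{U}{49798} - \frac{21959}{-26959} = - \frac{46230361}{1422 \cdot 49798} - \frac{21959}{-26959} = \left(- \frac{46230361}{1422}\right) \frac{1}{49798} - - \frac{21959}{26959} = - \frac{46230361}{70812756} + \frac{21959}{26959} = \frac{308653006805}{1909041089004}$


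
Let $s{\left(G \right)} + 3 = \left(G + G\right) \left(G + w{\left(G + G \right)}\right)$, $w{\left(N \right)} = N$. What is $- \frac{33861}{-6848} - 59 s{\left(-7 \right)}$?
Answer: $- \frac{117539451}{6848} \approx -17164.0$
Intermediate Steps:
$s{\left(G \right)} = -3 + 6 G^{2}$ ($s{\left(G \right)} = -3 + \left(G + G\right) \left(G + \left(G + G\right)\right) = -3 + 2 G \left(G + 2 G\right) = -3 + 2 G 3 G = -3 + 6 G^{2}$)
$- \frac{33861}{-6848} - 59 s{\left(-7 \right)} = - \frac{33861}{-6848} - 59 \left(-3 + 6 \left(-7\right)^{2}\right) = \left(-33861\right) \left(- \frac{1}{6848}\right) - 59 \left(-3 + 6 \cdot 49\right) = \frac{33861}{6848} - 59 \left(-3 + 294\right) = \frac{33861}{6848} - 59 \cdot 291 = \frac{33861}{6848} - 17169 = - \frac{117539451}{6848}$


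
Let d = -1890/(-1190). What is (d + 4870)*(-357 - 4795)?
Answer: -426673184/17 ≈ -2.5098e+7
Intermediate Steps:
d = 27/17 (d = -1890*(-1/1190) = 27/17 ≈ 1.5882)
(d + 4870)*(-357 - 4795) = (27/17 + 4870)*(-357 - 4795) = (82817/17)*(-5152) = -426673184/17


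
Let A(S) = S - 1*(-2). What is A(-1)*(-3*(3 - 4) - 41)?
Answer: -38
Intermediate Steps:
A(S) = 2 + S (A(S) = S + 2 = 2 + S)
A(-1)*(-3*(3 - 4) - 41) = (2 - 1)*(-3*(3 - 4) - 41) = 1*(-3*(-1) - 41) = 1*(3 - 41) = 1*(-38) = -38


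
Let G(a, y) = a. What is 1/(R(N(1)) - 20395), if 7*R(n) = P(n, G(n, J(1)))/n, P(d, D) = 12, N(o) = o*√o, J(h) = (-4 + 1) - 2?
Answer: -7/142753 ≈ -4.9036e-5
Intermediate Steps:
J(h) = -5 (J(h) = -3 - 2 = -5)
N(o) = o^(3/2)
R(n) = 12/(7*n) (R(n) = (12/n)/7 = 12/(7*n))
1/(R(N(1)) - 20395) = 1/(12/(7*(1^(3/2))) - 20395) = 1/((12/7)/1 - 20395) = 1/((12/7)*1 - 20395) = 1/(12/7 - 20395) = 1/(-142753/7) = -7/142753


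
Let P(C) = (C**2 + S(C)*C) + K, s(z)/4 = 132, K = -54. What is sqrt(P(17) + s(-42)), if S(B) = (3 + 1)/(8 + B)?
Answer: 3*sqrt(2127)/5 ≈ 27.672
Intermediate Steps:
s(z) = 528 (s(z) = 4*132 = 528)
S(B) = 4/(8 + B)
P(C) = -54 + C**2 + 4*C/(8 + C) (P(C) = (C**2 + (4/(8 + C))*C) - 54 = (C**2 + 4*C/(8 + C)) - 54 = -54 + C**2 + 4*C/(8 + C))
sqrt(P(17) + s(-42)) = sqrt((4*17 + (-54 + 17**2)*(8 + 17))/(8 + 17) + 528) = sqrt((68 + (-54 + 289)*25)/25 + 528) = sqrt((68 + 235*25)/25 + 528) = sqrt((68 + 5875)/25 + 528) = sqrt((1/25)*5943 + 528) = sqrt(5943/25 + 528) = sqrt(19143/25) = 3*sqrt(2127)/5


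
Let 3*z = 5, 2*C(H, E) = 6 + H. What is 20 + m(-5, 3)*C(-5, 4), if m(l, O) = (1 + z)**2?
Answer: 212/9 ≈ 23.556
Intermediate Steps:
C(H, E) = 3 + H/2 (C(H, E) = (6 + H)/2 = 3 + H/2)
z = 5/3 (z = (1/3)*5 = 5/3 ≈ 1.6667)
m(l, O) = 64/9 (m(l, O) = (1 + 5/3)**2 = (8/3)**2 = 64/9)
20 + m(-5, 3)*C(-5, 4) = 20 + 64*(3 + (1/2)*(-5))/9 = 20 + 64*(3 - 5/2)/9 = 20 + (64/9)*(1/2) = 20 + 32/9 = 212/9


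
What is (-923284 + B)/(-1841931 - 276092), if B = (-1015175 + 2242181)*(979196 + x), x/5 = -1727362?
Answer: 9395939246968/2118023 ≈ 4.4362e+6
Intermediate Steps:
x = -8636810 (x = 5*(-1727362) = -8636810)
B = -9395938323684 (B = (-1015175 + 2242181)*(979196 - 8636810) = 1227006*(-7657614) = -9395938323684)
(-923284 + B)/(-1841931 - 276092) = (-923284 - 9395938323684)/(-1841931 - 276092) = -9395939246968/(-2118023) = -9395939246968*(-1/2118023) = 9395939246968/2118023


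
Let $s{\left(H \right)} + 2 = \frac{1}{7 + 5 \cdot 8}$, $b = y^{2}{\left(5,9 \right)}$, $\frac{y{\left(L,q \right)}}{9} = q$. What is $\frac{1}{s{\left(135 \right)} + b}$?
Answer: $\frac{47}{308274} \approx 0.00015246$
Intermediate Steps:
$y{\left(L,q \right)} = 9 q$
$b = 6561$ ($b = \left(9 \cdot 9\right)^{2} = 81^{2} = 6561$)
$s{\left(H \right)} = - \frac{93}{47}$ ($s{\left(H \right)} = -2 + \frac{1}{7 + 5 \cdot 8} = -2 + \frac{1}{7 + 40} = -2 + \frac{1}{47} = - \frac{93}{47}$)
$\frac{1}{s{\left(135 \right)} + b} = \frac{1}{- \frac{93}{47} + 6561} = \frac{1}{\frac{308274}{47}} = \frac{47}{308274}$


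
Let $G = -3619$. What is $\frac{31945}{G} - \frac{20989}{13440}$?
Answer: $- \frac{72185713}{6948480} \approx -10.389$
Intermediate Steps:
$\frac{31945}{G} - \frac{20989}{13440} = \frac{31945}{-3619} - \frac{20989}{13440} = 31945 \left(- \frac{1}{3619}\right) - \frac{20989}{13440} = - \frac{31945}{3619} - \frac{20989}{13440} = - \frac{72185713}{6948480}$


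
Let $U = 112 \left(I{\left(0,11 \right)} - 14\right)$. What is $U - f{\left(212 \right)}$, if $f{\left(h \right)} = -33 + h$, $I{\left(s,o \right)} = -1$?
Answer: $-1859$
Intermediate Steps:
$U = -1680$ ($U = 112 \left(-1 - 14\right) = 112 \left(-15\right) = -1680$)
$U - f{\left(212 \right)} = -1680 - \left(-33 + 212\right) = -1680 - 179 = -1859$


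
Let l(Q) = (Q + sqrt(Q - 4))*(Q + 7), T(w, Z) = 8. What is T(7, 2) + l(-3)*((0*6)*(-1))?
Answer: 8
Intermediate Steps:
l(Q) = (7 + Q)*(Q + sqrt(-4 + Q)) (l(Q) = (Q + sqrt(-4 + Q))*(7 + Q) = (7 + Q)*(Q + sqrt(-4 + Q)))
T(7, 2) + l(-3)*((0*6)*(-1)) = 8 + ((-3)**2 + 7*(-3) + 7*sqrt(-4 - 3) - 3*sqrt(-4 - 3))*((0*6)*(-1)) = 8 + (9 - 21 + 7*sqrt(-7) - 3*I*sqrt(7))*(0*(-1)) = 8 + (9 - 21 + 7*(I*sqrt(7)) - 3*I*sqrt(7))*0 = 8 + (9 - 21 + 7*I*sqrt(7) - 3*I*sqrt(7))*0 = 8 + (-12 + 4*I*sqrt(7))*0 = 8 + 0 = 8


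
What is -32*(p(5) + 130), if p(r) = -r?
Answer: -4000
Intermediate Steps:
-32*(p(5) + 130) = -32*(-1*5 + 130) = -32*(-5 + 130) = -32*125 = -4000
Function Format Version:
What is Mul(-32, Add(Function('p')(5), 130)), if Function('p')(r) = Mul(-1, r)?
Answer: -4000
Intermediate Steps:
Mul(-32, Add(Function('p')(5), 130)) = Mul(-32, Add(Mul(-1, 5), 130)) = Mul(-32, Add(-5, 130)) = Mul(-32, 125) = -4000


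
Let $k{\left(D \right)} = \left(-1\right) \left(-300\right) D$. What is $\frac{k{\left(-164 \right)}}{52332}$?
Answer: $- \frac{4100}{4361} \approx -0.94015$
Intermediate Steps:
$k{\left(D \right)} = 300 D$
$\frac{k{\left(-164 \right)}}{52332} = \frac{300 \left(-164\right)}{52332} = \left(-49200\right) \frac{1}{52332} = - \frac{4100}{4361}$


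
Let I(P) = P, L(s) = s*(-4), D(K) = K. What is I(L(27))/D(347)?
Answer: -108/347 ≈ -0.31124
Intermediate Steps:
L(s) = -4*s
I(L(27))/D(347) = -4*27/347 = -108*1/347 = -108/347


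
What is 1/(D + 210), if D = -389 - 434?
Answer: -1/613 ≈ -0.0016313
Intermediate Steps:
D = -823
1/(D + 210) = 1/(-823 + 210) = 1/(-613) = -1/613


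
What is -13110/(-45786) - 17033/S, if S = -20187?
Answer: 174087418/154046997 ≈ 1.1301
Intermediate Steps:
-13110/(-45786) - 17033/S = -13110/(-45786) - 17033/(-20187) = -13110*(-1/45786) - 17033*(-1/20187) = 2185/7631 + 17033/20187 = 174087418/154046997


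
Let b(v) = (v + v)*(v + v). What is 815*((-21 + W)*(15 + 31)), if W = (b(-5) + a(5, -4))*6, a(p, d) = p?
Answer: 22831410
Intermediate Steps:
b(v) = 4*v² (b(v) = (2*v)*(2*v) = 4*v²)
W = 630 (W = (4*(-5)² + 5)*6 = (4*25 + 5)*6 = (100 + 5)*6 = 105*6 = 630)
815*((-21 + W)*(15 + 31)) = 815*((-21 + 630)*(15 + 31)) = 815*(609*46) = 815*28014 = 22831410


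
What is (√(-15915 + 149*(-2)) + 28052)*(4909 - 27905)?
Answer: -645083792 - 22996*I*√16213 ≈ -6.4508e+8 - 2.9281e+6*I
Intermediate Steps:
(√(-15915 + 149*(-2)) + 28052)*(4909 - 27905) = (√(-15915 - 298) + 28052)*(-22996) = (√(-16213) + 28052)*(-22996) = (I*√16213 + 28052)*(-22996) = (28052 + I*√16213)*(-22996) = -645083792 - 22996*I*√16213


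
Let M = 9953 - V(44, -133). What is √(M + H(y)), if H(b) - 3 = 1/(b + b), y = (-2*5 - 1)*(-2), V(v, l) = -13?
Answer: √4825007/22 ≈ 99.845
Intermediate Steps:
y = 22 (y = (-10 - 1)*(-2) = -11*(-2) = 22)
M = 9966 (M = 9953 - 1*(-13) = 9953 + 13 = 9966)
H(b) = 3 + 1/(2*b) (H(b) = 3 + 1/(b + b) = 3 + 1/(2*b))
√(M + H(y)) = √(9966 + (3 + (½)/22)) = √(9966 + (3 + (½)*(1/22))) = √(9966 + (3 + 1/44)) = √(9966 + 133/44) = √(438637/44) = √4825007/22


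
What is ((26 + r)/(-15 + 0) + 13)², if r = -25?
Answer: 37636/225 ≈ 167.27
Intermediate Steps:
((26 + r)/(-15 + 0) + 13)² = ((26 - 25)/(-15 + 0) + 13)² = (1/(-15) + 13)² = (1*(-1/15) + 13)² = (-1/15 + 13)² = (194/15)² = 37636/225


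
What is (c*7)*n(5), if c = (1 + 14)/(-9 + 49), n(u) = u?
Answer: 105/8 ≈ 13.125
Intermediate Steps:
c = 3/8 (c = 15/40 = 15*(1/40) = 3/8 ≈ 0.37500)
(c*7)*n(5) = ((3/8)*7)*5 = (21/8)*5 = 105/8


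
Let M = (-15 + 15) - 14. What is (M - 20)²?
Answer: 1156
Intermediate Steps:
M = -14 (M = 0 - 14 = -14)
(M - 20)² = (-14 - 20)² = (-34)² = 1156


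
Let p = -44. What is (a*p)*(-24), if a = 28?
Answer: 29568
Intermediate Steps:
(a*p)*(-24) = (28*(-44))*(-24) = -1232*(-24) = 29568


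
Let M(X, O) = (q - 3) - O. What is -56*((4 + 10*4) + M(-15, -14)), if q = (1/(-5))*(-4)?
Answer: -15624/5 ≈ -3124.8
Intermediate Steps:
q = ⅘ (q = (1*(-⅕))*(-4) = -⅕*(-4) = ⅘ ≈ 0.80000)
M(X, O) = -11/5 - O (M(X, O) = (⅘ - 3) - O = -11/5 - O)
-56*((4 + 10*4) + M(-15, -14)) = -56*((4 + 10*4) + (-11/5 - 1*(-14))) = -56*((4 + 40) + (-11/5 + 14)) = -56*(44 + 59/5) = -56*279/5 = -15624/5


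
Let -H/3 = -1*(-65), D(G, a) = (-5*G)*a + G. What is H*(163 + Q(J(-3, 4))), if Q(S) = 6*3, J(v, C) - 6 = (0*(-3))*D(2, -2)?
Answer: -35295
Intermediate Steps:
D(G, a) = G - 5*G*a (D(G, a) = -5*G*a + G = G - 5*G*a)
J(v, C) = 6 (J(v, C) = 6 + (0*(-3))*(2*(1 - 5*(-2))) = 6 + 0*(2*(1 + 10)) = 6 + 0*(2*11) = 6 + 0*22 = 6 + 0 = 6)
Q(S) = 18
H = -195 (H = -(-3)*(-65) = -3*65 = -195)
H*(163 + Q(J(-3, 4))) = -195*(163 + 18) = -195*181 = -35295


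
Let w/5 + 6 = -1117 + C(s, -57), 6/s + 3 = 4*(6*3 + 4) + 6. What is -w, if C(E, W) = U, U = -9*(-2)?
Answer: 5525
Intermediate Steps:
s = 6/91 (s = 6/(-3 + (4*(6*3 + 4) + 6)) = 6/(-3 + (4*(18 + 4) + 6)) = 6/(-3 + (4*22 + 6)) = 6/(-3 + (88 + 6)) = 6/(-3 + 94) = 6/91 ≈ 0.065934)
U = 18
C(E, W) = 18
w = -5525 (w = -30 + 5*(-1117 + 18) = -30 + 5*(-1099) = -30 - 5495 = -5525)
-w = -1*(-5525) = 5525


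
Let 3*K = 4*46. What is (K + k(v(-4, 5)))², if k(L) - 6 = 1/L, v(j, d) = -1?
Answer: 39601/9 ≈ 4400.1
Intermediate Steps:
k(L) = 6 + 1/L
K = 184/3 (K = (4*46)/3 = (⅓)*184 = 184/3 ≈ 61.333)
(K + k(v(-4, 5)))² = (184/3 + (6 + 1/(-1)))² = (184/3 + (6 - 1))² = (184/3 + 5)² = (199/3)² = 39601/9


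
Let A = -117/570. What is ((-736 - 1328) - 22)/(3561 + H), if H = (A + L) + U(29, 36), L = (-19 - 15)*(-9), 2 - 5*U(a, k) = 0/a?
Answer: -396340/734767 ≈ -0.53941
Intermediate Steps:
U(a, k) = 2/5 (U(a, k) = 2/5 - 0/a = 2/5 - 1/5*0 = 2/5 + 0 = 2/5)
L = 306 (L = -34*(-9) = 306)
A = -39/190 (A = -117*1/570 = -39/190 ≈ -0.20526)
H = 58177/190 (H = (-39/190 + 306) + 2/5 = 58101/190 + 2/5 = 58177/190 ≈ 306.19)
((-736 - 1328) - 22)/(3561 + H) = ((-736 - 1328) - 22)/(3561 + 58177/190) = (-2064 - 22)/(734767/190) = -2086*190/734767 = -396340/734767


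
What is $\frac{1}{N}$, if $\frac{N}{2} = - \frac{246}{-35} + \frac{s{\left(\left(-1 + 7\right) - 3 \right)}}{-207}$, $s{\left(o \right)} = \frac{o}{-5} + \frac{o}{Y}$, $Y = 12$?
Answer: $\frac{14490}{203737} \approx 0.071121$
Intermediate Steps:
$s{\left(o \right)} = - \frac{7 o}{60}$ ($s{\left(o \right)} = \frac{o}{-5} + \frac{o}{12} = o \left(- \frac{1}{5}\right) + o \frac{1}{12} = - \frac{o}{5} + \frac{o}{12} = - \frac{7 o}{60}$)
$N = \frac{203737}{14490}$ ($N = 2 \left(- \frac{246}{-35} + \frac{\left(- \frac{7}{60}\right) \left(\left(-1 + 7\right) - 3\right)}{-207}\right) = 2 \left(\left(-246\right) \left(- \frac{1}{35}\right) + - \frac{7 \left(6 - 3\right)}{60} \left(- \frac{1}{207}\right)\right) = 2 \left(\frac{246}{35} + \left(- \frac{7}{60}\right) 3 \left(- \frac{1}{207}\right)\right) = 2 \left(\frac{246}{35} - - \frac{7}{4140}\right) = 2 \left(\frac{246}{35} + \frac{7}{4140}\right) = 2 \cdot \frac{203737}{28980} = \frac{203737}{14490} \approx 14.061$)
$\frac{1}{N} = \frac{1}{\frac{203737}{14490}} = \frac{14490}{203737}$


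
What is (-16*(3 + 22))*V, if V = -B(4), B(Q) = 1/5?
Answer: 80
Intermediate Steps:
B(Q) = ⅕
V = -⅕ (V = -1*⅕ = -⅕ ≈ -0.20000)
(-16*(3 + 22))*V = -16*(3 + 22)*(-⅕) = -16*25*(-⅕) = -400*(-⅕) = 80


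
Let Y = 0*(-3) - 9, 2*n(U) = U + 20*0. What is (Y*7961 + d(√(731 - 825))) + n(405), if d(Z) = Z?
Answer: -142893/2 + I*√94 ≈ -71447.0 + 9.6954*I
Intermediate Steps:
n(U) = U/2 (n(U) = (U + 20*0)/2 = (U + 0)/2 = U/2)
Y = -9 (Y = 0 - 9 = -9)
(Y*7961 + d(√(731 - 825))) + n(405) = (-9*7961 + √(731 - 825)) + (½)*405 = (-71649 + √(-94)) + 405/2 = (-71649 + I*√94) + 405/2 = -142893/2 + I*√94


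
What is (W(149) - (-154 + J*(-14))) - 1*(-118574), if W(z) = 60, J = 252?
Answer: 122316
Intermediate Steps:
(W(149) - (-154 + J*(-14))) - 1*(-118574) = (60 - (-154 + 252*(-14))) - 1*(-118574) = (60 - (-154 - 3528)) + 118574 = (60 - 1*(-3682)) + 118574 = (60 + 3682) + 118574 = 3742 + 118574 = 122316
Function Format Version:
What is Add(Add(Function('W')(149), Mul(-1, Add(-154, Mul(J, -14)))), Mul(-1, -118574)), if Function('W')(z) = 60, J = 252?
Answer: 122316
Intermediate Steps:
Add(Add(Function('W')(149), Mul(-1, Add(-154, Mul(J, -14)))), Mul(-1, -118574)) = Add(Add(60, Mul(-1, Add(-154, Mul(252, -14)))), Mul(-1, -118574)) = Add(Add(60, Mul(-1, Add(-154, -3528))), 118574) = Add(Add(60, Mul(-1, -3682)), 118574) = Add(Add(60, 3682), 118574) = Add(3742, 118574) = 122316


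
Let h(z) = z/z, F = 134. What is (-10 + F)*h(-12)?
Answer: 124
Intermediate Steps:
h(z) = 1
(-10 + F)*h(-12) = (-10 + 134)*1 = 124*1 = 124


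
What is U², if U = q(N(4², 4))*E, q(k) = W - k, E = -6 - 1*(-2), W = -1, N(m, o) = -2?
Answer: 16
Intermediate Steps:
E = -4 (E = -6 + 2 = -4)
q(k) = -1 - k
U = -4 (U = (-1 - 1*(-2))*(-4) = (-1 + 2)*(-4) = 1*(-4) = -4)
U² = (-4)² = 16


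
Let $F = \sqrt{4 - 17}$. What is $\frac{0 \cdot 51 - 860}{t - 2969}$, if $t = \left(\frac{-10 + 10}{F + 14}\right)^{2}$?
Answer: $\frac{860}{2969} \approx 0.28966$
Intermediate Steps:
$F = i \sqrt{13}$ ($F = \sqrt{-13} = i \sqrt{13} \approx 3.6056 i$)
$t = 0$ ($t = \left(\frac{-10 + 10}{i \sqrt{13} + 14}\right)^{2} = \left(\frac{0}{14 + i \sqrt{13}}\right)^{2} = 0^{2} = 0$)
$\frac{0 \cdot 51 - 860}{t - 2969} = \frac{0 \cdot 51 - 860}{0 - 2969} = \frac{0 - 860}{-2969} = \left(-860\right) \left(- \frac{1}{2969}\right) = \frac{860}{2969}$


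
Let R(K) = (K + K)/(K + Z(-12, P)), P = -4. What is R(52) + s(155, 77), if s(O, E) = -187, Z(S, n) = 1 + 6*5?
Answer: -15417/83 ≈ -185.75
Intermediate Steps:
Z(S, n) = 31 (Z(S, n) = 1 + 30 = 31)
R(K) = 2*K/(31 + K) (R(K) = (K + K)/(K + 31) = (2*K)/(31 + K) = 2*K/(31 + K))
R(52) + s(155, 77) = 2*52/(31 + 52) - 187 = 2*52/83 - 187 = 2*52*(1/83) - 187 = 104/83 - 187 = -15417/83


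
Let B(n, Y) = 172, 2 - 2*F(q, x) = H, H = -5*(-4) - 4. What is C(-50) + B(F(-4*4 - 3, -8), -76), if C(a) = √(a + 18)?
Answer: 172 + 4*I*√2 ≈ 172.0 + 5.6569*I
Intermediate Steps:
H = 16 (H = 20 - 4 = 16)
F(q, x) = -7 (F(q, x) = 1 - ½*16 = 1 - 8 = -7)
C(a) = √(18 + a)
C(-50) + B(F(-4*4 - 3, -8), -76) = √(18 - 50) + 172 = √(-32) + 172 = 4*I*√2 + 172 = 172 + 4*I*√2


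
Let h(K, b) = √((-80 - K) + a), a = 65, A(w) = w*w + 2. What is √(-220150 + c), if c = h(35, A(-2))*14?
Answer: √(-220150 + 70*I*√2) ≈ 0.105 + 469.2*I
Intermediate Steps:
A(w) = 2 + w² (A(w) = w² + 2 = 2 + w²)
h(K, b) = √(-15 - K) (h(K, b) = √((-80 - K) + 65) = √(-15 - K))
c = 70*I*√2 (c = √(-15 - 1*35)*14 = √(-15 - 35)*14 = √(-50)*14 = (5*I*√2)*14 = 70*I*√2 ≈ 98.995*I)
√(-220150 + c) = √(-220150 + 70*I*√2)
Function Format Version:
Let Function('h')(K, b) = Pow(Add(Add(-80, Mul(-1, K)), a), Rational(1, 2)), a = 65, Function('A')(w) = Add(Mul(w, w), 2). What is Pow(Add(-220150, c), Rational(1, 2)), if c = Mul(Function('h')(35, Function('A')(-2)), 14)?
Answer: Pow(Add(-220150, Mul(70, I, Pow(2, Rational(1, 2)))), Rational(1, 2)) ≈ Add(0.105, Mul(469.20, I))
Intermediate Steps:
Function('A')(w) = Add(2, Pow(w, 2)) (Function('A')(w) = Add(Pow(w, 2), 2) = Add(2, Pow(w, 2)))
Function('h')(K, b) = Pow(Add(-15, Mul(-1, K)), Rational(1, 2)) (Function('h')(K, b) = Pow(Add(Add(-80, Mul(-1, K)), 65), Rational(1, 2)) = Pow(Add(-15, Mul(-1, K)), Rational(1, 2)))
c = Mul(70, I, Pow(2, Rational(1, 2))) (c = Mul(Pow(Add(-15, Mul(-1, 35)), Rational(1, 2)), 14) = Mul(Pow(Add(-15, -35), Rational(1, 2)), 14) = Mul(Pow(-50, Rational(1, 2)), 14) = Mul(Mul(5, I, Pow(2, Rational(1, 2))), 14) = Mul(70, I, Pow(2, Rational(1, 2))) ≈ Mul(98.995, I))
Pow(Add(-220150, c), Rational(1, 2)) = Pow(Add(-220150, Mul(70, I, Pow(2, Rational(1, 2)))), Rational(1, 2))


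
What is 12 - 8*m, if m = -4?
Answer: 44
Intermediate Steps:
12 - 8*m = 12 - 8*(-4) = 12 + 32 = 44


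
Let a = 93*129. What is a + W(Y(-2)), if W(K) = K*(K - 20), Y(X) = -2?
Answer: 12041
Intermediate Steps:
W(K) = K*(-20 + K)
a = 11997
a + W(Y(-2)) = 11997 - 2*(-20 - 2) = 11997 - 2*(-22) = 11997 + 44 = 12041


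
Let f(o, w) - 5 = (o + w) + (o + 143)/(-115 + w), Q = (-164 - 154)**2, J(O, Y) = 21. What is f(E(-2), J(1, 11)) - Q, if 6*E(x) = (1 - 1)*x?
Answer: -9503355/94 ≈ -1.0110e+5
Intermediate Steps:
E(x) = 0 (E(x) = ((1 - 1)*x)/6 = (0*x)/6 = (1/6)*0 = 0)
Q = 101124 (Q = (-318)**2 = 101124)
f(o, w) = 5 + o + w + (143 + o)/(-115 + w) (f(o, w) = 5 + ((o + w) + (o + 143)/(-115 + w)) = 5 + ((o + w) + (143 + o)/(-115 + w)) = 5 + (o + w + (143 + o)/(-115 + w)) = 5 + o + w + (143 + o)/(-115 + w))
f(E(-2), J(1, 11)) - Q = (-432 + 21**2 - 114*0 - 110*21 + 0*21)/(-115 + 21) - 1*101124 = (-432 + 441 + 0 - 2310 + 0)/(-94) - 101124 = -1/94*(-2301) - 101124 = 2301/94 - 101124 = -9503355/94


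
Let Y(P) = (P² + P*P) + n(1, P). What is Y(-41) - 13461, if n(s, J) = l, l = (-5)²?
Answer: -10074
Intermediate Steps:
l = 25
n(s, J) = 25
Y(P) = 25 + 2*P² (Y(P) = (P² + P*P) + 25 = (P² + P²) + 25 = 2*P² + 25 = 25 + 2*P²)
Y(-41) - 13461 = (25 + 2*(-41)²) - 13461 = (25 + 2*1681) - 13461 = (25 + 3362) - 13461 = 3387 - 13461 = -10074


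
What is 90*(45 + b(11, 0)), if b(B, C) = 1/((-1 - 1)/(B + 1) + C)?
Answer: 3510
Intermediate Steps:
b(B, C) = 1/(C - 2/(1 + B)) (b(B, C) = 1/(-2/(1 + B) + C) = 1/(C - 2/(1 + B)))
90*(45 + b(11, 0)) = 90*(45 + (1 + 11)/(-2 + 0 + 11*0)) = 90*(45 + 12/(-2 + 0 + 0)) = 90*(45 + 12/(-2)) = 90*(45 - 1/2*12) = 90*(45 - 6) = 90*39 = 3510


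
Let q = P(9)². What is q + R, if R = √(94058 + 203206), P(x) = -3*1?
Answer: 9 + 4*√18579 ≈ 554.22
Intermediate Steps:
P(x) = -3
q = 9 (q = (-3)² = 9)
R = 4*√18579 (R = √297264 = 4*√18579 ≈ 545.22)
q + R = 9 + 4*√18579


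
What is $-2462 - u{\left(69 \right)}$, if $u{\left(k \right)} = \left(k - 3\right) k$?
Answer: $-7016$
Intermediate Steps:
$u{\left(k \right)} = k \left(-3 + k\right)$ ($u{\left(k \right)} = \left(-3 + k\right) k = k \left(-3 + k\right)$)
$-2462 - u{\left(69 \right)} = -2462 - 69 \left(-3 + 69\right) = -2462 - 69 \cdot 66 = -2462 - 4554 = -7016$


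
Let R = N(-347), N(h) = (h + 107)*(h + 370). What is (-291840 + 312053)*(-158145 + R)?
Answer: -3308160645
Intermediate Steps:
N(h) = (107 + h)*(370 + h)
R = -5520 (R = 39590 + (-347)² + 477*(-347) = 39590 + 120409 - 165519 = -5520)
(-291840 + 312053)*(-158145 + R) = (-291840 + 312053)*(-158145 - 5520) = 20213*(-163665) = -3308160645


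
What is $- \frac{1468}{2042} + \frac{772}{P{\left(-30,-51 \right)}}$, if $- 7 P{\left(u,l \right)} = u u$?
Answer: $- \frac{1544521}{229725} \approx -6.7234$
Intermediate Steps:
$P{\left(u,l \right)} = - \frac{u^{2}}{7}$ ($P{\left(u,l \right)} = - \frac{u u}{7} = - \frac{u^{2}}{7}$)
$- \frac{1468}{2042} + \frac{772}{P{\left(-30,-51 \right)}} = - \frac{1468}{2042} + \frac{772}{\left(- \frac{1}{7}\right) \left(-30\right)^{2}} = \left(-1468\right) \frac{1}{2042} + \frac{772}{\left(- \frac{1}{7}\right) 900} = - \frac{734}{1021} + \frac{772}{- \frac{900}{7}} = - \frac{734}{1021} + 772 \left(- \frac{7}{900}\right) = - \frac{734}{1021} - \frac{1351}{225} = - \frac{1544521}{229725}$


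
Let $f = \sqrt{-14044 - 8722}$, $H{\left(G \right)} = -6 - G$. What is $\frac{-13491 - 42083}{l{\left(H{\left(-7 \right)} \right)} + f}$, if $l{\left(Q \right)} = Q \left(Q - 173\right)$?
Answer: $\frac{4779364}{26175} + \frac{27787 i \sqrt{22766}}{26175} \approx 182.59 + 160.18 i$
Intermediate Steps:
$l{\left(Q \right)} = Q \left(-173 + Q\right)$
$f = i \sqrt{22766}$ ($f = \sqrt{-22766} = i \sqrt{22766} \approx 150.88 i$)
$\frac{-13491 - 42083}{l{\left(H{\left(-7 \right)} \right)} + f} = \frac{-13491 - 42083}{\left(-6 - -7\right) \left(-173 - -1\right) + i \sqrt{22766}} = - \frac{55574}{\left(-6 + 7\right) \left(-173 + \left(-6 + 7\right)\right) + i \sqrt{22766}} = - \frac{55574}{1 \left(-173 + 1\right) + i \sqrt{22766}} = - \frac{55574}{1 \left(-172\right) + i \sqrt{22766}} = - \frac{55574}{-172 + i \sqrt{22766}}$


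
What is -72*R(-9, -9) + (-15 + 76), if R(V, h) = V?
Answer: 709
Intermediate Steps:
-72*R(-9, -9) + (-15 + 76) = -72*(-9) + (-15 + 76) = 648 + 61 = 709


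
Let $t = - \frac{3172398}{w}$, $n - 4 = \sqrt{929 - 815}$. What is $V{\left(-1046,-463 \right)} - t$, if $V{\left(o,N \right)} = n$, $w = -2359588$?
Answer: $\frac{3132977}{1179794} + \sqrt{114} \approx 13.333$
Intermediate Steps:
$n = 4 + \sqrt{114}$ ($n = 4 + \sqrt{929 - 815} = 4 + \sqrt{114} \approx 14.677$)
$V{\left(o,N \right)} = 4 + \sqrt{114}$
$t = \frac{1586199}{1179794}$ ($t = - \frac{3172398}{-2359588} = \left(-3172398\right) \left(- \frac{1}{2359588}\right) = \frac{1586199}{1179794} \approx 1.3445$)
$V{\left(-1046,-463 \right)} - t = \left(4 + \sqrt{114}\right) - \frac{1586199}{1179794} = \frac{3132977}{1179794} + \sqrt{114}$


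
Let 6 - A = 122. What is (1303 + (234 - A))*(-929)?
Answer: -1535637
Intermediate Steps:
A = -116 (A = 6 - 1*122 = 6 - 122 = -116)
(1303 + (234 - A))*(-929) = (1303 + (234 - 1*(-116)))*(-929) = (1303 + (234 + 116))*(-929) = (1303 + 350)*(-929) = 1653*(-929) = -1535637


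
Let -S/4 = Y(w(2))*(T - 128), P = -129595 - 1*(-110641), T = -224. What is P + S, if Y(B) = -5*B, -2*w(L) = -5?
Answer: -36554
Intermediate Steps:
w(L) = 5/2 (w(L) = -1/2*(-5) = 5/2)
P = -18954 (P = -129595 + 110641 = -18954)
S = -17600 (S = -4*(-5*5/2)*(-224 - 128) = -(-50)*(-352) = -4*4400 = -17600)
P + S = -18954 - 17600 = -36554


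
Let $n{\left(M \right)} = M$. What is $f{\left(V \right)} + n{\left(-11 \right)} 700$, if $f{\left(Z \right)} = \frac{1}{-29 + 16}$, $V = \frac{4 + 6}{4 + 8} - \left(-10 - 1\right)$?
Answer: $- \frac{100101}{13} \approx -7700.1$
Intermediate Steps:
$V = \frac{71}{6}$ ($V = \frac{10}{12} - -11 = 10 \cdot \frac{1}{12} + 11 = \frac{5}{6} + 11 = \frac{71}{6} \approx 11.833$)
$f{\left(Z \right)} = - \frac{1}{13}$ ($f{\left(Z \right)} = \frac{1}{-13} = - \frac{1}{13}$)
$f{\left(V \right)} + n{\left(-11 \right)} 700 = - \frac{1}{13} - 7700 = - \frac{100101}{13}$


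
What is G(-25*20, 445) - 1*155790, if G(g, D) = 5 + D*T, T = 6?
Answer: -153115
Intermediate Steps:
G(g, D) = 5 + 6*D (G(g, D) = 5 + D*6 = 5 + 6*D)
G(-25*20, 445) - 1*155790 = (5 + 6*445) - 1*155790 = (5 + 2670) - 155790 = 2675 - 155790 = -153115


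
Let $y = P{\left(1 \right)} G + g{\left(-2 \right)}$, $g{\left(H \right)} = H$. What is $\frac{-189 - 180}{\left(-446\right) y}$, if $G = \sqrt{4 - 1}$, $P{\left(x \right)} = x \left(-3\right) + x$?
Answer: $\frac{369}{1784} - \frac{369 \sqrt{3}}{1784} \approx -0.15142$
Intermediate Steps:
$P{\left(x \right)} = - 2 x$ ($P{\left(x \right)} = - 3 x + x = - 2 x$)
$G = \sqrt{3} \approx 1.732$
$y = -2 - 2 \sqrt{3}$ ($y = \left(-2\right) 1 \sqrt{3} - 2 = - 2 \sqrt{3} - 2 = -2 - 2 \sqrt{3} \approx -5.4641$)
$\frac{-189 - 180}{\left(-446\right) y} = \frac{-189 - 180}{\left(-446\right) \left(-2 - 2 \sqrt{3}\right)} = - \frac{369}{892 + 892 \sqrt{3}}$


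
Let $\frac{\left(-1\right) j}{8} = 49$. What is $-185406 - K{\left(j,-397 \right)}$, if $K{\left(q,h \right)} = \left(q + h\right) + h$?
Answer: $-184220$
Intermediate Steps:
$j = -392$ ($j = \left(-8\right) 49 = -392$)
$K{\left(q,h \right)} = q + 2 h$ ($K{\left(q,h \right)} = \left(h + q\right) + h = q + 2 h$)
$-185406 - K{\left(j,-397 \right)} = -185406 - \left(-392 + 2 \left(-397\right)\right) = -185406 - \left(-392 - 794\right) = -185406 - -1186 = -185406 + 1186 = -184220$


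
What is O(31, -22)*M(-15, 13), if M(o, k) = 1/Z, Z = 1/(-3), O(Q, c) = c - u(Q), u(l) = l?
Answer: 159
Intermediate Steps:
O(Q, c) = c - Q
Z = -⅓ ≈ -0.33333
M(o, k) = -3 (M(o, k) = 1/(-⅓) = -3)
O(31, -22)*M(-15, 13) = (-22 - 1*31)*(-3) = (-22 - 31)*(-3) = -53*(-3) = 159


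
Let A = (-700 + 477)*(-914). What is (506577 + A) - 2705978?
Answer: -1995579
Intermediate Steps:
A = 203822 (A = -223*(-914) = 203822)
(506577 + A) - 2705978 = (506577 + 203822) - 2705978 = 710399 - 2705978 = -1995579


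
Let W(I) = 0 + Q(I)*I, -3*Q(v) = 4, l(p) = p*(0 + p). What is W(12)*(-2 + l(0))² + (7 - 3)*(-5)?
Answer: -84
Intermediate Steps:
l(p) = p² (l(p) = p*p = p²)
Q(v) = -4/3 (Q(v) = -⅓*4 = -4/3)
W(I) = -4*I/3 (W(I) = 0 - 4*I/3 = -4*I/3)
W(12)*(-2 + l(0))² + (7 - 3)*(-5) = (-4/3*12)*(-2 + 0²)² + (7 - 3)*(-5) = -16*(-2 + 0)² + 4*(-5) = -16*(-2)² - 20 = -16*4 - 20 = -64 - 20 = -84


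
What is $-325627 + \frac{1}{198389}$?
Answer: $- \frac{64600814902}{198389} \approx -3.2563 \cdot 10^{5}$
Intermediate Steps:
$-325627 + \frac{1}{198389} = - \frac{64600814902}{198389}$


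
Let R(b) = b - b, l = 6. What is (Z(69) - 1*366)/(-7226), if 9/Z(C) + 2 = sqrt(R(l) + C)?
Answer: 11886/234845 - 9*sqrt(69)/469690 ≈ 0.050453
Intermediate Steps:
R(b) = 0
Z(C) = 9/(-2 + sqrt(C)) (Z(C) = 9/(-2 + sqrt(0 + C)) = 9/(-2 + sqrt(C)))
(Z(69) - 1*366)/(-7226) = (9/(-2 + sqrt(69)) - 1*366)/(-7226) = (9/(-2 + sqrt(69)) - 366)*(-1/7226) = (-366 + 9/(-2 + sqrt(69)))*(-1/7226) = 183/3613 - 9/(7226*(-2 + sqrt(69)))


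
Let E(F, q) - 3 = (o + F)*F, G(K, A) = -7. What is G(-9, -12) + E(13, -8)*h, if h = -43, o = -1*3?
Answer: -5726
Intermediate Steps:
o = -3
E(F, q) = 3 + F*(-3 + F) (E(F, q) = 3 + (-3 + F)*F = 3 + F*(-3 + F))
G(-9, -12) + E(13, -8)*h = -7 + (3 + 13² - 3*13)*(-43) = -7 + (3 + 169 - 39)*(-43) = -7 + 133*(-43) = -7 - 5719 = -5726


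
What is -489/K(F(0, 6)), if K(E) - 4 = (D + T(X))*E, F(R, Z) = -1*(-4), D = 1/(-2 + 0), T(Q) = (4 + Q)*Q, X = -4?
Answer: -489/2 ≈ -244.50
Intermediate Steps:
T(Q) = Q*(4 + Q)
D = -½ (D = 1/(-2) = -½ ≈ -0.50000)
F(R, Z) = 4
K(E) = 4 - E/2 (K(E) = 4 + (-½ - 4*(4 - 4))*E = 4 + (-½ - 4*0)*E = 4 + (-½ + 0)*E = 4 - E/2)
-489/K(F(0, 6)) = -489/(4 - ½*4) = -489/(4 - 2) = -489/2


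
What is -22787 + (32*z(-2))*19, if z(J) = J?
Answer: -24003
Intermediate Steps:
-22787 + (32*z(-2))*19 = -22787 + (32*(-2))*19 = -22787 - 64*19 = -22787 - 1216 = -24003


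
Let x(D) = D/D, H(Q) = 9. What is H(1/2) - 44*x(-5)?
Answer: -35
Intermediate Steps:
x(D) = 1
H(1/2) - 44*x(-5) = 9 - 44*1 = 9 - 44 = -35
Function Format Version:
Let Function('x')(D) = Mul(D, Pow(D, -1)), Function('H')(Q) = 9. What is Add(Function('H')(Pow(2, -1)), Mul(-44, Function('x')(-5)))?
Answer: -35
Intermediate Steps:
Function('x')(D) = 1
Add(Function('H')(Pow(2, -1)), Mul(-44, Function('x')(-5))) = Add(9, Mul(-44, 1)) = Add(9, -44) = -35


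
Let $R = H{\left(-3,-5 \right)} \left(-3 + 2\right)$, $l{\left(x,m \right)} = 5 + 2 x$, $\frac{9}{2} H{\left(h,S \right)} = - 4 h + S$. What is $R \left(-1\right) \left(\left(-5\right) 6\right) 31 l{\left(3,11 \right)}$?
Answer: $- \frac{47740}{3} \approx -15913.0$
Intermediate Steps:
$H{\left(h,S \right)} = - \frac{8 h}{9} + \frac{2 S}{9}$ ($H{\left(h,S \right)} = \frac{2 \left(- 4 h + S\right)}{9} = \frac{2 \left(S - 4 h\right)}{9} = - \frac{8 h}{9} + \frac{2 S}{9}$)
$R = - \frac{14}{9}$ ($R = \left(\left(- \frac{8}{9}\right) \left(-3\right) + \frac{2}{9} \left(-5\right)\right) \left(-3 + 2\right) = \left(\frac{8}{3} - \frac{10}{9}\right) \left(-1\right) = \frac{14}{9} \left(-1\right) = - \frac{14}{9} \approx -1.5556$)
$R \left(-1\right) \left(\left(-5\right) 6\right) 31 l{\left(3,11 \right)} = \left(- \frac{14}{9}\right) \left(-1\right) \left(\left(-5\right) 6\right) 31 \left(5 + 2 \cdot 3\right) = \frac{14}{9} \left(-30\right) 31 \left(5 + 6\right) = \left(- \frac{140}{3}\right) 31 \cdot 11 = \left(- \frac{4340}{3}\right) 11 = - \frac{47740}{3}$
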